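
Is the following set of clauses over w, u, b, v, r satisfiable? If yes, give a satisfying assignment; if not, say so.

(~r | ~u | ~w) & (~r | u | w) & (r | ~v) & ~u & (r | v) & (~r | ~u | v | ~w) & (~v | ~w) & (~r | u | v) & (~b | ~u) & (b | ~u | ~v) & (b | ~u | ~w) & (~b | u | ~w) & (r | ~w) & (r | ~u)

The formula is unsatisfiable.

Case r = True:
  (~u) forces u = False.
  (~r | u | w) forces w = True.
  (~v | ~w) forces v = False.
  Clause (~r | u | v) is falsified — contradiction.
Case r = False:
  (r | ~v) forces v = False.
  Clause (r | v) is falsified — contradiction.
Both cases fail, so the formula is unsatisfiable.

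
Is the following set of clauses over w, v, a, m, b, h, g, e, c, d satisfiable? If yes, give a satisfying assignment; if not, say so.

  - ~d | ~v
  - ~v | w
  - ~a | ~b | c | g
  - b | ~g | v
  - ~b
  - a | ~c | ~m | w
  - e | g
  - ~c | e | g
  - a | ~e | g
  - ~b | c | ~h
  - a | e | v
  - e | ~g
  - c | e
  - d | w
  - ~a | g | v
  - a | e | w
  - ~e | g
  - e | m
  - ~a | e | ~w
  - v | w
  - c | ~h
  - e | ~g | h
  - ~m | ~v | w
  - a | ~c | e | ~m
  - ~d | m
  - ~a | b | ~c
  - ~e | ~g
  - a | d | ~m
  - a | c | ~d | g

Unsatisfiable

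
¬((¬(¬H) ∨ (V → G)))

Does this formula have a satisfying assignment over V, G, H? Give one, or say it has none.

V: True, G: False, H: False

  ¬((¬(¬H) ∨ (V → G))) = True
    ¬(¬H) ∨ (V → G) = False
      ¬(¬H) = False
        ¬H = True
      V → G = False
The formula evaluates to True.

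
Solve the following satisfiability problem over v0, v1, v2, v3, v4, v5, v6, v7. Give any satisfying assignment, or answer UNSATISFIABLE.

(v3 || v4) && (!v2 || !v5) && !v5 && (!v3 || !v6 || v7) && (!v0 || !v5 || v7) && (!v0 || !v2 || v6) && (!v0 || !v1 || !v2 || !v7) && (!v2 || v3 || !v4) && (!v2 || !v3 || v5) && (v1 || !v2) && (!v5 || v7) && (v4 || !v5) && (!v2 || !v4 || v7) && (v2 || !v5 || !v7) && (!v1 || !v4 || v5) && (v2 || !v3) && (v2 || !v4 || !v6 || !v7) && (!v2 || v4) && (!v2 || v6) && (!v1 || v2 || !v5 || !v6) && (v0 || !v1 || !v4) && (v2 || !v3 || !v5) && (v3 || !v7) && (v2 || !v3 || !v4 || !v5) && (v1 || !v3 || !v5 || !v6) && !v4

Unsatisfiable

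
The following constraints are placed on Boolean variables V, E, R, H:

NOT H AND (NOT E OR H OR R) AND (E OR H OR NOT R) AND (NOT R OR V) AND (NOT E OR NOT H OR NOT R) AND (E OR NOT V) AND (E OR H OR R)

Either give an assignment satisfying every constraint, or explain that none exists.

Unit clause (NOT H) forces H = False.
Try V = False:
  (NOT R OR V) forces R = False.
  (NOT E OR H OR R) forces E = False.
  clause (E OR H OR R) is falsified — backtrack.
So V = True.
  then (E OR NOT V) forces E = True.
  then (NOT E OR H OR R) forces R = True.
All clauses satisfied.

V=T, E=T, R=T, H=F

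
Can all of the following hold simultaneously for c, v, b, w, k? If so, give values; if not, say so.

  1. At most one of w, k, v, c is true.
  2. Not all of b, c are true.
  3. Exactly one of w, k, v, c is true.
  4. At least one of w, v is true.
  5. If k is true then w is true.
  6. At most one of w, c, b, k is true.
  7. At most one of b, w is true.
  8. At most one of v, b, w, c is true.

c: False, v: False, b: False, w: True, k: False

  (1) {w, k, v, c}: 1 true — at most one ✓
  (2) {b, c}: 0/2 true — not all ✓
  (3) {w, k, v, c}: 1 true — exactly one ✓
  (4) {w, v}: 1 true — at least one ✓
  (5) k=F ⇒ w: vacuous ✓
  (6) {w, c, b, k}: 1 true — at most one ✓
  (7) {b, w}: 1 true — at most one ✓
  (8) {v, b, w, c}: 1 true — at most one ✓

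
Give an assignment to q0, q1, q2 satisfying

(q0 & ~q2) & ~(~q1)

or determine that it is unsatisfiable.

q0: True, q1: True, q2: False

  q0 & ~q2 = True
    ~q2 = True
  ~(~q1) = True
    ~q1 = False
Both conjuncts True, so the formula holds.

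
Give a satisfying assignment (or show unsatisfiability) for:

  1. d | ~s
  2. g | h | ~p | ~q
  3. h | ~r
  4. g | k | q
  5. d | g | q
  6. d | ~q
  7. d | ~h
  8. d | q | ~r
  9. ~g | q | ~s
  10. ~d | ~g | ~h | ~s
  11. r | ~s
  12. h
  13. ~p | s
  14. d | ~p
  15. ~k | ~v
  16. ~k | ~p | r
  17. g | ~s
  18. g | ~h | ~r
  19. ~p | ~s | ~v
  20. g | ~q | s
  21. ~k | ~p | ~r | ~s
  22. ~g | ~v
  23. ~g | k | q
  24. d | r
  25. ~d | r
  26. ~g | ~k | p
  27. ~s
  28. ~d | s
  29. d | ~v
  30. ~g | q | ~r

Case s = True:
  Clause (~s) is falsified — contradiction.
Case s = False:
  (h) forces h = True.
  (d | ~h) forces d = True.
  Clause (~d | s) is falsified — contradiction.
Both cases fail, so the formula is unsatisfiable.

UNSATISFIABLE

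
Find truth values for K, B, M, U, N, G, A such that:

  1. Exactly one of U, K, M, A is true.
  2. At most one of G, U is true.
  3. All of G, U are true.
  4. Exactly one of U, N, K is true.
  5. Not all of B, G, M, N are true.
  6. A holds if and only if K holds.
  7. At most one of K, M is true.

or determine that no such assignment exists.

Case G = True:
  (2) with G=T forces U = False.
  Constraint (3) is violated (U=F) — contradiction.
Case G = False:
  Constraint (3) is violated (G=F) — contradiction.
Both cases fail — unsatisfiable.

No satisfying assignment exists.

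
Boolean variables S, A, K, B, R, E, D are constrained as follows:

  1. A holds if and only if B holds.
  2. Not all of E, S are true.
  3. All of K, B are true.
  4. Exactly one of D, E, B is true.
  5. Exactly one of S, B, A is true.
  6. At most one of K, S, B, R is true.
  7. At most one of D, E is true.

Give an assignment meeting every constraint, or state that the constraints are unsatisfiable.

UNSATISFIABLE

Case K = True:
  (3) forces B = True.
  Constraint (6) is violated (K=T, B=T) — contradiction.
Case K = False:
  Constraint (3) is violated (K=F) — contradiction.
Both cases fail — unsatisfiable.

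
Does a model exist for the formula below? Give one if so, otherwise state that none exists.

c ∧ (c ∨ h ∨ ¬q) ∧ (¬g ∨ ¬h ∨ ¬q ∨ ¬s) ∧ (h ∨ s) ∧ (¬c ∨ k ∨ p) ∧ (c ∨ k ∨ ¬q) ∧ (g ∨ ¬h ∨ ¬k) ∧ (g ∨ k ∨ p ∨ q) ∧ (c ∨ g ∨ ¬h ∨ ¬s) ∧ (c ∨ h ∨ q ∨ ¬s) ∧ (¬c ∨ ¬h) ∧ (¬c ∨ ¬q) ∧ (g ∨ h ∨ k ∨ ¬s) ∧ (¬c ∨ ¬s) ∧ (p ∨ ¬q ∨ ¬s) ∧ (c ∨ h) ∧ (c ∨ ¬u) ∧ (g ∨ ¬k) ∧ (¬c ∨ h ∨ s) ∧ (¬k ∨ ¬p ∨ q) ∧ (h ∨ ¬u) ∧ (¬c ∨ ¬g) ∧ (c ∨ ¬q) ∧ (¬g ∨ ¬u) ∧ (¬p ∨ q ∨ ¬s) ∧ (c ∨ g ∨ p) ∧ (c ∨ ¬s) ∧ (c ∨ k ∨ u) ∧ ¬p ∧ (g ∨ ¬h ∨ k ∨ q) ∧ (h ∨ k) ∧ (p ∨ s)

UNSATISFIABLE

Case c = True:
  (¬c ∨ ¬h) forces h = False.
  (h ∨ s) forces s = True.
  Clause (¬c ∨ ¬s) is falsified — contradiction.
Case c = False:
  Clause (c) is falsified — contradiction.
Both cases fail, so the formula is unsatisfiable.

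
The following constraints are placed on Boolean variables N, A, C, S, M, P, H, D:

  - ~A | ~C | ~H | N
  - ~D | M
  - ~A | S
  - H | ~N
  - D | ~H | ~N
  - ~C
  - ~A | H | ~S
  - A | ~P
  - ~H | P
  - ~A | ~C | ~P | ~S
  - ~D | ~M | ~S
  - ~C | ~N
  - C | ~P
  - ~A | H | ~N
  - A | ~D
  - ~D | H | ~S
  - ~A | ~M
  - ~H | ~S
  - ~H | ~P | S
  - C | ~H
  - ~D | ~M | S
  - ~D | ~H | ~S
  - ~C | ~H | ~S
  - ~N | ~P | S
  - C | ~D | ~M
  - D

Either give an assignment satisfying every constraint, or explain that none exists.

Unsatisfiable — no assignment works.

Case D = True:
  (~D | M) forces M = True.
  (~C) forces C = False.
  Clause (C | ~D | ~M) is falsified — contradiction.
Case D = False:
  Clause (D) is falsified — contradiction.
Both cases fail, so the formula is unsatisfiable.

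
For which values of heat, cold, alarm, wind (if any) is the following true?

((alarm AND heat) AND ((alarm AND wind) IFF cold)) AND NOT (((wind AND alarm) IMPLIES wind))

UNSATISFIABLE

The conjunct NOT (((wind AND alarm) IMPLIES wind)) is unsatisfiable on its own:
  alarm=F, wind=F: evaluates to False.
  alarm=F, wind=T: evaluates to False.
  alarm=T, wind=F: evaluates to False.
  alarm=T, wind=T: evaluates to False.
So the whole conjunction is unsatisfiable.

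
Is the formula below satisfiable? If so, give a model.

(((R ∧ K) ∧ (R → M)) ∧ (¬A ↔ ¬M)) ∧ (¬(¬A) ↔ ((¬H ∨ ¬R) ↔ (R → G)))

R = True; K = True; M = True; G = True; A = True; H = False

  ((R ∧ K) ∧ (R → M)) ∧ (¬A ↔ ¬M) = True
    (R ∧ K) ∧ (R → M) = True
      R ∧ K = True
      R → M = True
    ¬A ↔ ¬M = True
      ¬A = False
      ¬M = False
  ¬(¬A) ↔ ((¬H ∨ ¬R) ↔ (R → G)) = True
    ¬(¬A) = True
      ¬A = False
    (¬H ∨ ¬R) ↔ (R → G) = True
      ¬H ∨ ¬R = True
        ¬H = True
        ¬R = False
      R → G = True
Both conjuncts True, so the formula holds.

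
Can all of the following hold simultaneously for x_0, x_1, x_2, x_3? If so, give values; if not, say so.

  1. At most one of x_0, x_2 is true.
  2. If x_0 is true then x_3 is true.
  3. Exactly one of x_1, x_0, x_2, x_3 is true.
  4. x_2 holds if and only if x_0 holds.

x_0=F, x_1=F, x_2=F, x_3=T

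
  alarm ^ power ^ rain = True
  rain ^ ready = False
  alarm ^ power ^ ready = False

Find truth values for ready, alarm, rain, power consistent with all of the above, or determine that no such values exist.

Unsatisfiable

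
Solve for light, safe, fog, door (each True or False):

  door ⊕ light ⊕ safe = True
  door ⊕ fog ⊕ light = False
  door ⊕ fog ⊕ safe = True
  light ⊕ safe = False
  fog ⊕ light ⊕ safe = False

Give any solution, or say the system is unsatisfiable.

Unsatisfiable

Adding constraints 2, 3, 4 mod 2: every variable appears an even number of times on the left, so the left side is 0.
But the right sides sum to 1 (mod 2). 0 ≠ 1 — the system is inconsistent.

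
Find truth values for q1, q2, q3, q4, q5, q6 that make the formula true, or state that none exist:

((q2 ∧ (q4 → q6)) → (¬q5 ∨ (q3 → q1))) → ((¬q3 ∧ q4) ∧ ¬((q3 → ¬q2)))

q1 = False; q2 = True; q3 = True; q4 = True; q5 = True; q6 = True

  ((q2 ∧ (q4 → q6)) → (¬q5 ∨ (q3 → q1))) → ((¬q3 ∧ q4) ∧ ¬((q3 → ¬q2))) = True
    (q2 ∧ (q4 → q6)) → (¬q5 ∨ (q3 → q1)) = False
      q2 ∧ (q4 → q6) = True
        q4 → q6 = True
      ¬q5 ∨ (q3 → q1) = False
        ¬q5 = False
        q3 → q1 = False
    (¬q3 ∧ q4) ∧ ¬((q3 → ¬q2)) = False
      ¬q3 ∧ q4 = False
        ¬q3 = False
      ¬((q3 → ¬q2)) = True
        q3 → ¬q2 = False
          ¬q2 = False
The formula evaluates to True.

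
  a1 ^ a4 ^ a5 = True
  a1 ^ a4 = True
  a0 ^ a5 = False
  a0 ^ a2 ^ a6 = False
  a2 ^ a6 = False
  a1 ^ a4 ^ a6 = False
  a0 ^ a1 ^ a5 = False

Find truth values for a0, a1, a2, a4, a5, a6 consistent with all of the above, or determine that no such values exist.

a0 = False; a1 = False; a2 = True; a4 = True; a5 = False; a6 = True

a1 ^ a4 ^ a5 = F ^ T ^ F = True ✓
a1 ^ a4 = F ^ T = True ✓
a0 ^ a5 = F ^ F = False ✓
a0 ^ a2 ^ a6 = F ^ T ^ T = False ✓
a2 ^ a6 = T ^ T = False ✓
a1 ^ a4 ^ a6 = F ^ T ^ T = False ✓
a0 ^ a1 ^ a5 = F ^ F ^ F = False ✓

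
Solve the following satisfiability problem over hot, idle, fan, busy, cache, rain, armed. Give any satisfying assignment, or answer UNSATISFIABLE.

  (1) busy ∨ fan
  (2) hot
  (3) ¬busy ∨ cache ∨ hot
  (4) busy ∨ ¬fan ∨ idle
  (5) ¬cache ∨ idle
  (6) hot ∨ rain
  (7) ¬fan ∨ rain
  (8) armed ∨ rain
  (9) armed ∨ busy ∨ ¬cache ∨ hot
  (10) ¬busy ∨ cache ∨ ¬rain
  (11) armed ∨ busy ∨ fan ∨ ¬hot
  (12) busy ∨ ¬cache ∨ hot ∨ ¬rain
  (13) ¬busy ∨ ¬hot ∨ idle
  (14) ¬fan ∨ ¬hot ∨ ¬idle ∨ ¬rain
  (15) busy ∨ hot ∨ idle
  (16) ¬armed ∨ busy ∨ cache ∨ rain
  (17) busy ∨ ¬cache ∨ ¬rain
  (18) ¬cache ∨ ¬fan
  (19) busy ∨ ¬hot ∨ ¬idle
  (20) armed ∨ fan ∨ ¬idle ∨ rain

hot: True, idle: True, fan: False, busy: True, cache: True, rain: False, armed: True

Unit clause (hot) forces hot = True.
Try idle = False:
  (¬cache ∨ idle) forces cache = False.
  (¬busy ∨ ¬hot ∨ idle) forces busy = False.
  (busy ∨ fan) forces fan = True.
  clause (busy ∨ ¬fan ∨ idle) is falsified — backtrack.
So idle = True.
  then (busy ∨ ¬hot ∨ ¬idle) forces busy = True.
Set fan = False.
Set cache = True.
Set rain = False.
  then (armed ∨ rain) forces armed = True.
All clauses satisfied.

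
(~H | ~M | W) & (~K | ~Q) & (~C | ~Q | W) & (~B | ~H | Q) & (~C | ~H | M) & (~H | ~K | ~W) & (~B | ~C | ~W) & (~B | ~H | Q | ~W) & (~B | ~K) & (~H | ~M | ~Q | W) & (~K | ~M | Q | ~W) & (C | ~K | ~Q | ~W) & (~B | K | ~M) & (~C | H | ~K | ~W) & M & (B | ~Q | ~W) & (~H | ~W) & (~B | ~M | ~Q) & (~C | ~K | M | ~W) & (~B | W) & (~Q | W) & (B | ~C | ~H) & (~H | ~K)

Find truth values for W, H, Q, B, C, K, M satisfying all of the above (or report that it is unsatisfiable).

W: False, H: False, Q: False, B: False, C: True, K: True, M: True

Unit clause (M) forces M = True.
Set W = False.
  then (~H | ~M | W) forces H = False.
  then (~B | W) forces B = False.
  then (~Q | W) forces Q = False.
Set C = True.
Set K = True.
All clauses satisfied.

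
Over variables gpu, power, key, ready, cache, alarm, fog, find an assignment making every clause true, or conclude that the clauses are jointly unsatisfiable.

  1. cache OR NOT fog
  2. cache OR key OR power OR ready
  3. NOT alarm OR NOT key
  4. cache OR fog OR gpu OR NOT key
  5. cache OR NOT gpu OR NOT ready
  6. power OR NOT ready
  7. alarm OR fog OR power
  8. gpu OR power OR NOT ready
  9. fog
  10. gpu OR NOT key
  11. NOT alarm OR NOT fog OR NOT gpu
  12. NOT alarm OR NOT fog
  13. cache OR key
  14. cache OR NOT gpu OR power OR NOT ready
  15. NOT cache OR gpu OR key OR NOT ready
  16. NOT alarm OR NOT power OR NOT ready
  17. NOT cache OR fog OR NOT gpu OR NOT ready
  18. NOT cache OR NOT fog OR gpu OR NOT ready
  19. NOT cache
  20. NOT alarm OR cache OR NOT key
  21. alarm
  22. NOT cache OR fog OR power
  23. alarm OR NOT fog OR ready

Unsatisfiable

Case cache = True:
  Clause (NOT cache) is falsified — contradiction.
Case cache = False:
  (cache OR NOT fog) forces fog = False.
  Clause (fog) is falsified — contradiction.
Both cases fail, so the formula is unsatisfiable.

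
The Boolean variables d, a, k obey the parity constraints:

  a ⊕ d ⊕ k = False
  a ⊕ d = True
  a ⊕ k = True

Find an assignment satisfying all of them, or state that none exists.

d = True, a = False, k = True

a ⊕ d ⊕ k = F ⊕ T ⊕ T = False ✓
a ⊕ d = F ⊕ T = True ✓
a ⊕ k = F ⊕ T = True ✓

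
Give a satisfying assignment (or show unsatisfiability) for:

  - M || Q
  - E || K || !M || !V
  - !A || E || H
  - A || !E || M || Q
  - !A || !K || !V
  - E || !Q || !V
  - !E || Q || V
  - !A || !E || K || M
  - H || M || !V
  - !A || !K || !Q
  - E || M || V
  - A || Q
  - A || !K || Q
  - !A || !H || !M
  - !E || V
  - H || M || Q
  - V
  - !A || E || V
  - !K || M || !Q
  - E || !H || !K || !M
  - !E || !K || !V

K = False, A = True, Q = True, M = True, H = False, E = True, V = True

Unit clause (V) forces V = True.
Try K = True:
  (!A || !K || !V) forces A = False.
  (A || Q) forces Q = True.
  (E || !Q || !V) forces E = True.
  clause (!E || !K || !V) is falsified — backtrack.
So K = False.
Set A = True.
Set Q = True.
  then (E || !Q || !V) forces E = True.
  then (!A || !E || K || M) forces M = True.
  then (!A || !H || !M) forces H = False.
All clauses satisfied.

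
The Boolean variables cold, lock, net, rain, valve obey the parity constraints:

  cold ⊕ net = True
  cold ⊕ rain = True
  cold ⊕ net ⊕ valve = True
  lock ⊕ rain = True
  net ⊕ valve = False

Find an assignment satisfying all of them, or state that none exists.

cold = True, lock = True, net = False, rain = False, valve = False

cold ⊕ net = T ⊕ F = True ✓
cold ⊕ rain = T ⊕ F = True ✓
cold ⊕ net ⊕ valve = T ⊕ F ⊕ F = True ✓
lock ⊕ rain = T ⊕ F = True ✓
net ⊕ valve = F ⊕ F = False ✓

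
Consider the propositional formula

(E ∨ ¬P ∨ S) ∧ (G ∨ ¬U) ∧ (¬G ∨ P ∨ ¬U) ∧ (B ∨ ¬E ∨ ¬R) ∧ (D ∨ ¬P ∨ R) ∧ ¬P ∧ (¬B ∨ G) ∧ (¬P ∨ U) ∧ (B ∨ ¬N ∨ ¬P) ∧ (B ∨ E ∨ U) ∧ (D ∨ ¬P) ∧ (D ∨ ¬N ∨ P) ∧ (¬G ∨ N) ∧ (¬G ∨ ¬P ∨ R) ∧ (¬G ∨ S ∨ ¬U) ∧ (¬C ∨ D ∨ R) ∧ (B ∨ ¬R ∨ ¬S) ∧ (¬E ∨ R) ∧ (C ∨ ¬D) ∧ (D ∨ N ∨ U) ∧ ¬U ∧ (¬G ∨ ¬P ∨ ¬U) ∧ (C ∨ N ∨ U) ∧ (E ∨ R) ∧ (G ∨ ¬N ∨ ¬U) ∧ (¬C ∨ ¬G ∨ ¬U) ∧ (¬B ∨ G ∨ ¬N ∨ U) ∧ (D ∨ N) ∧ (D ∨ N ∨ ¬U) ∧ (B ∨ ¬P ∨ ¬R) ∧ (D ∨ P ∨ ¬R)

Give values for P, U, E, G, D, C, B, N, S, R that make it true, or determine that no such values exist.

P=F, U=F, E=T, G=T, D=T, C=T, B=T, N=T, S=F, R=T

Unit clause (¬P) forces P = False.
Unit clause (¬U) forces U = False.
Set E = True.
  then (¬E ∨ R) forces R = True.
  then (D ∨ P ∨ ¬R) forces D = True.
  then (B ∨ ¬E ∨ ¬R) forces B = True.
  then (¬B ∨ G) forces G = True.
  then (¬G ∨ N) forces N = True.
  then (C ∨ ¬D) forces C = True.
Set S = False.
All clauses satisfied.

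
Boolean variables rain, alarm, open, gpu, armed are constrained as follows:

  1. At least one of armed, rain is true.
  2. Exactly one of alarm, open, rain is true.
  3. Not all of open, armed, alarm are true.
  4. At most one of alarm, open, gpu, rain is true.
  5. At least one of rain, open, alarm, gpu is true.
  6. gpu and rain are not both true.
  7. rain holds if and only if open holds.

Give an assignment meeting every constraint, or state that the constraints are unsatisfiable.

rain = False; alarm = True; open = False; gpu = False; armed = True

  (1) {armed, rain}: 1 true — at least one ✓
  (2) {alarm, open, rain}: 1 true — exactly one ✓
  (3) {open, armed, alarm}: 2/3 true — not all ✓
  (4) {alarm, open, gpu, rain}: 1 true — at most one ✓
  (5) {rain, open, alarm, gpu}: 1 true — at least one ✓
  (6) gpu=F, rain=F — not both ✓
  (7) rain=F, open=F — same ✓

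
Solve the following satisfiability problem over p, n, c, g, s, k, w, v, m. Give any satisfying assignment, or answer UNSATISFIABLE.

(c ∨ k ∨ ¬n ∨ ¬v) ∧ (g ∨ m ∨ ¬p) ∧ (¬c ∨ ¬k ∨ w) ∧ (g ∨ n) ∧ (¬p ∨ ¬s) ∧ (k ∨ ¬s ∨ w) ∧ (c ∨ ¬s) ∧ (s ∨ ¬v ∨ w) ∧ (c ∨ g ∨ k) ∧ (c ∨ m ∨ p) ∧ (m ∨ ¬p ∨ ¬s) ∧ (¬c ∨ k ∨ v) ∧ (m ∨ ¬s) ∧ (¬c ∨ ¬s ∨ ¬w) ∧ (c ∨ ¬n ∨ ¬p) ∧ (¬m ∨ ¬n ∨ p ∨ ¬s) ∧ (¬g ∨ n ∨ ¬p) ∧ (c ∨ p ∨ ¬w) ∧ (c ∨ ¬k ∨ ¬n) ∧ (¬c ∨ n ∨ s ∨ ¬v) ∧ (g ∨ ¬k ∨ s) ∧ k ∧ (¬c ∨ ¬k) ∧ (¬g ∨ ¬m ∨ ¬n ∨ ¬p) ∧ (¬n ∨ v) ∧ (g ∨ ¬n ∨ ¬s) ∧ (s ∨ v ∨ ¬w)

p=F; n=F; c=F; g=T; s=F; k=T; w=F; v=F; m=T

Unit clause (k) forces k = True.
In (¬c ∨ ¬k) only ¬c is left, so c = False.
In (c ∨ ¬s) only ¬s is left, so s = False.
In (c ∨ ¬k ∨ ¬n) only ¬n is left, so n = False.
In (g ∨ ¬k ∨ s) only g is left, so g = True.
In (¬g ∨ n ∨ ¬p) only ¬p is left, so p = False.
In (c ∨ p ∨ ¬w) only ¬w is left, so w = False.
In (s ∨ ¬v ∨ w) only ¬v is left, so v = False.
In (c ∨ m ∨ p) only m is left, so m = True.
All clauses satisfied.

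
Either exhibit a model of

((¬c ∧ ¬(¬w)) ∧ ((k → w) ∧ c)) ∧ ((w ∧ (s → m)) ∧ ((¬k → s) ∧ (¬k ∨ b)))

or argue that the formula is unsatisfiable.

No satisfying assignment exists.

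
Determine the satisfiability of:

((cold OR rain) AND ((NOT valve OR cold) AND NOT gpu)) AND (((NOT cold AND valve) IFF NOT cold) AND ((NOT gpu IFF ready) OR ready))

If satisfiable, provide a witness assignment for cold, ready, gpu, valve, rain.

cold = True, ready = True, gpu = False, valve = False, rain = False

  (cold OR rain) AND ((NOT valve OR cold) AND NOT gpu) = True
    cold OR rain = True
    (NOT valve OR cold) AND NOT gpu = True
      NOT valve OR cold = True
        NOT valve = True
      NOT gpu = True
  ((NOT cold AND valve) IFF NOT cold) AND ((NOT gpu IFF ready) OR ready) = True
    (NOT cold AND valve) IFF NOT cold = True
      NOT cold AND valve = False
        NOT cold = False
      NOT cold = False
    (NOT gpu IFF ready) OR ready = True
      NOT gpu IFF ready = True
        NOT gpu = True
Both conjuncts True, so the formula holds.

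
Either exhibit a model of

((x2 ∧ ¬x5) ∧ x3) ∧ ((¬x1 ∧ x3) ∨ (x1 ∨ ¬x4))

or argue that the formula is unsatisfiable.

x1=F, x2=T, x3=T, x4=T, x5=F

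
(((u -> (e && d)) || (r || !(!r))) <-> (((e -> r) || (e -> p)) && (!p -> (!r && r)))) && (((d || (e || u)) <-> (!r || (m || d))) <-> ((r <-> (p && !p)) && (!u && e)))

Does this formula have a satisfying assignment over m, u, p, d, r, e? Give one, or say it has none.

m=T; u=F; p=T; d=F; r=F; e=T

  ((u -> (e && d)) || (r || !(!r))) <-> (((e -> r) || (e -> p)) && (!p -> (!r && r))) = True
    (u -> (e && d)) || (r || !(!r)) = True
      u -> (e && d) = True
        e && d = False
      r || !(!r) = False
        !(!r) = False
          !r = True
    ((e -> r) || (e -> p)) && (!p -> (!r && r)) = True
      (e -> r) || (e -> p) = True
        e -> r = False
        e -> p = True
      !p -> (!r && r) = True
        !p = False
        !r && r = False
          !r = True
  ((d || (e || u)) <-> (!r || (m || d))) <-> ((r <-> (p && !p)) && (!u && e)) = True
    (d || (e || u)) <-> (!r || (m || d)) = True
      d || (e || u) = True
        e || u = True
      !r || (m || d) = True
        !r = True
        m || d = True
    (r <-> (p && !p)) && (!u && e) = True
      r <-> (p && !p) = True
        p && !p = False
          !p = False
      !u && e = True
        !u = True
Both conjuncts True, so the formula holds.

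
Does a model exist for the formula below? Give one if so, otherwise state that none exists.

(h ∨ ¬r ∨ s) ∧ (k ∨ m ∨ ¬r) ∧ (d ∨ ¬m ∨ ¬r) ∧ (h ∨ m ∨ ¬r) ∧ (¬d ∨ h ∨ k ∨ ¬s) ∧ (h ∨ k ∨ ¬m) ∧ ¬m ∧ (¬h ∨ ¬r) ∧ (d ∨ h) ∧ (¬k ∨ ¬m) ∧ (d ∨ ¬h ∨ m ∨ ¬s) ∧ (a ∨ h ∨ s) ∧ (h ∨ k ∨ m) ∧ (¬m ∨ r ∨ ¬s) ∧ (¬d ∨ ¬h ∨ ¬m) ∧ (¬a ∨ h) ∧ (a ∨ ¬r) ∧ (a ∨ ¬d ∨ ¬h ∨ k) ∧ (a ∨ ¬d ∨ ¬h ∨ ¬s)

Unit clause (¬m) forces m = False.
Set k = True.
Set d = True.
Set h = True.
  then (¬h ∨ ¬r) forces r = False.
Set s = False.
Set a = True.
All clauses satisfied.

m: False; k: True; d: True; h: True; s: False; a: True; r: False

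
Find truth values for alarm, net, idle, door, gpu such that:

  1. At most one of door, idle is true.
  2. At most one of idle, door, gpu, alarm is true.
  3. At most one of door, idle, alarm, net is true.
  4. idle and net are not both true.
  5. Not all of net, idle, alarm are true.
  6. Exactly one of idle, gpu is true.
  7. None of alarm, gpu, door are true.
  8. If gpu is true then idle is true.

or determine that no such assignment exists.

alarm: False, net: False, idle: True, door: False, gpu: False

  (1) {door, idle}: 1 true — at most one ✓
  (2) {idle, door, gpu, alarm}: 1 true — at most one ✓
  (3) {door, idle, alarm, net}: 1 true — at most one ✓
  (4) idle=T, net=F — not both ✓
  (5) {net, idle, alarm}: 1/3 true — not all ✓
  (6) {idle, gpu}: 1 true — exactly one ✓
  (7) {alarm, gpu, door}: 0 true — none ✓
  (8) gpu=F ⇒ idle: vacuous ✓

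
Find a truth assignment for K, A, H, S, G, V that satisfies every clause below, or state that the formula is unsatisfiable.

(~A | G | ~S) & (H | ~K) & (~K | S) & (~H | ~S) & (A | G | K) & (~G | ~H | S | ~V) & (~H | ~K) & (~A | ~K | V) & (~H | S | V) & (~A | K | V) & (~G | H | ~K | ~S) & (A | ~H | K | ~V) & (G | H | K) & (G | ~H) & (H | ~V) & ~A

K=F, A=F, H=F, S=T, G=T, V=F

Unit clause (~A) forces A = False.
Set K = False.
  then (A | G | K) forces G = True.
Try H = True:
  (~H | ~S) forces S = False.
  (~G | ~H | S | ~V) forces V = False.
  clause (~H | S | V) is falsified — backtrack.
So H = False.
  then (H | ~V) forces V = False.
Set S = True.
All clauses satisfied.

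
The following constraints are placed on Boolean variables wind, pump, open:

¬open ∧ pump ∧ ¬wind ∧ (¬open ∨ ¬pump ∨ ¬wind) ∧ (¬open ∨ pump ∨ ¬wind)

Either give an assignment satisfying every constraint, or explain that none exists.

Unit clause (¬open) forces open = False.
Unit clause (pump) forces pump = True.
Unit clause (¬wind) forces wind = False.
Check each clause:
  (¬open): ¬open holds.
  (pump): pump holds.
  (¬wind): ¬wind holds.
  (¬open ∨ ¬pump ∨ ¬wind): ¬open holds.
  (¬open ∨ pump ∨ ¬wind): ¬open holds.
All clauses satisfied.

wind=F; pump=T; open=F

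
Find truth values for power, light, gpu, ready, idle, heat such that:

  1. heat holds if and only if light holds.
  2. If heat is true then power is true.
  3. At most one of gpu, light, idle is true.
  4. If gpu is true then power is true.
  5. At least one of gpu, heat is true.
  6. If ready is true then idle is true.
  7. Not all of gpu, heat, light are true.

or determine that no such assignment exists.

power = True, light = False, gpu = True, ready = False, idle = False, heat = False

  (1) heat=F, light=F — same ✓
  (2) heat=F ⇒ power: vacuous ✓
  (3) {gpu, light, idle}: 1 true — at most one ✓
  (4) gpu=T ⇒ power: T ✓
  (5) {gpu, heat}: 1 true — at least one ✓
  (6) ready=F ⇒ idle: vacuous ✓
  (7) {gpu, heat, light}: 1/3 true — not all ✓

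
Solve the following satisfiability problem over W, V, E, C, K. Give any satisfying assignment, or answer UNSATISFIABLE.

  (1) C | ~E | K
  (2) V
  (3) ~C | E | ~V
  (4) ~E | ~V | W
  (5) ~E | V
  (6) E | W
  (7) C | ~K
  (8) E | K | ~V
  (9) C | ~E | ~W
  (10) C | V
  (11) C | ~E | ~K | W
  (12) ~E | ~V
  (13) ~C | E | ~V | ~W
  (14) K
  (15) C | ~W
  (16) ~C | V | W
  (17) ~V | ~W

The formula is unsatisfiable.

Case W = True:
  (V) forces V = True.
  Clause (~V | ~W) is falsified — contradiction.
Case W = False:
  (V) forces V = True.
  (~E | ~V | W) forces E = False.
  Clause (E | W) is falsified — contradiction.
Both cases fail, so the formula is unsatisfiable.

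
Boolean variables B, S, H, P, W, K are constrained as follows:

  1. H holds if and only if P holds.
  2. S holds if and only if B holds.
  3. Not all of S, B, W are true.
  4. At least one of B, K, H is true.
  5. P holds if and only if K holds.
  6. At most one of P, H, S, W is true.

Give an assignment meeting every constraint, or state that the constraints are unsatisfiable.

B = True, S = True, H = False, P = False, W = False, K = False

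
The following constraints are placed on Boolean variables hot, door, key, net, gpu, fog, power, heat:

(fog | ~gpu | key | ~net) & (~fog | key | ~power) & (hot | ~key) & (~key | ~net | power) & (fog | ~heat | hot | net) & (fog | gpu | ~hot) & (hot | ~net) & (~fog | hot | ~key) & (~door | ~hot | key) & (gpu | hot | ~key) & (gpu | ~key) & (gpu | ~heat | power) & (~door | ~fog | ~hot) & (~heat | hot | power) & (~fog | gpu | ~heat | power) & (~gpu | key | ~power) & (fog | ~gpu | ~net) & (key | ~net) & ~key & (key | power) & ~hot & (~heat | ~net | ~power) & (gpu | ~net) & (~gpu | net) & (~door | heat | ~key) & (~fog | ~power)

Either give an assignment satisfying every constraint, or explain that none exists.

hot=F, door=T, key=F, net=F, gpu=F, fog=F, power=T, heat=F

Unit clause (~key) forces key = False.
In (key | power) only power is left, so power = True.
Unit clause (~hot) forces hot = False.
In (~fog | ~power) only ~fog is left, so fog = False.
In (hot | ~net) only ~net is left, so net = False.
In (~gpu | key | ~power) only ~gpu is left, so gpu = False.
In (fog | ~heat | hot | net) only ~heat is left, so heat = False.
Set door = True.
All clauses satisfied.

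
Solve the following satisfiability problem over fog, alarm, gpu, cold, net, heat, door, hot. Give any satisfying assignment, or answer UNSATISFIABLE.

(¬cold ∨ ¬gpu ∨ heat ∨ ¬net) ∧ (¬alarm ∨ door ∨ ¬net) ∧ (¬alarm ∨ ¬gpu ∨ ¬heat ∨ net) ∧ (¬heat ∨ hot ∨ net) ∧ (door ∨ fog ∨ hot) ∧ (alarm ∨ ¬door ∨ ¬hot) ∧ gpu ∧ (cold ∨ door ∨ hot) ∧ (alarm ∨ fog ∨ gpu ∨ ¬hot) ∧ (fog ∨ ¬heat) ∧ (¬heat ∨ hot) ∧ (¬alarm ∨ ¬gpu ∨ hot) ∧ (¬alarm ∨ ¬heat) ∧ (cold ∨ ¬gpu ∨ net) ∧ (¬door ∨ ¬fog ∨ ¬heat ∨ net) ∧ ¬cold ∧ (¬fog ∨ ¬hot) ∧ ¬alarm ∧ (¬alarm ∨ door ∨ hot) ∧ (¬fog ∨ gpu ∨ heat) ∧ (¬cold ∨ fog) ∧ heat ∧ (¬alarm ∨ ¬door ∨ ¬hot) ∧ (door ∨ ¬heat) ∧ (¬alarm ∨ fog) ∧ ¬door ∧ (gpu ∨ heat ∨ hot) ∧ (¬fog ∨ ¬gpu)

Unsatisfiable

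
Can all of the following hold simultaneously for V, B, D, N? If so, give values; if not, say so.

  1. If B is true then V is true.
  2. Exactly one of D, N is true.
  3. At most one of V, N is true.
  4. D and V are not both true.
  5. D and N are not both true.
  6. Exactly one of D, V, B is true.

V: False, B: False, D: True, N: False

  (1) B=F ⇒ V: vacuous ✓
  (2) {D, N}: 1 true — exactly one ✓
  (3) {V, N}: 0 true — at most one ✓
  (4) D=T, V=F — not both ✓
  (5) D=T, N=F — not both ✓
  (6) {D, V, B}: 1 true — exactly one ✓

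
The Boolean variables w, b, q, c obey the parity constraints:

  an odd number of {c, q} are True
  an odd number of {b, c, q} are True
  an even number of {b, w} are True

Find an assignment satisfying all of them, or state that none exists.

w = False, b = False, q = False, c = True

{c, q}: 1 true → odd ✓
{b, c, q}: 1 true → odd ✓
{b, w}: 0 true → even ✓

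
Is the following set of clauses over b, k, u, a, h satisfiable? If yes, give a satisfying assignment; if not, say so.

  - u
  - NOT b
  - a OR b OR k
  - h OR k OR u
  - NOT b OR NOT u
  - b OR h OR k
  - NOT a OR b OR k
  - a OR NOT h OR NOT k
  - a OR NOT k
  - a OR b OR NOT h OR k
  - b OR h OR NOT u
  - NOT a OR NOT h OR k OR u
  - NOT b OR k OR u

Unit clause (u) forces u = True.
Unit clause (NOT b) forces b = False.
In (b OR h OR NOT u) only h is left, so h = True.
Set k = True.
  then (a OR NOT h OR NOT k) forces a = True.
All clauses satisfied.

b=F, k=T, u=T, a=T, h=T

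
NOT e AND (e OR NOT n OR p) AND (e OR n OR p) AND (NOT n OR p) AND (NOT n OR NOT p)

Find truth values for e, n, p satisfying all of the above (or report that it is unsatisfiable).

Unit clause (NOT e) forces e = False.
Try n = True:
  (e OR NOT n OR p) forces p = True.
  clause (NOT n OR NOT p) is falsified — backtrack.
So n = False.
  then (e OR n OR p) forces p = True.
Check each clause:
  (NOT e): NOT e holds.
  (e OR NOT n OR p): NOT n holds.
  (e OR n OR p): p holds.
  (NOT n OR p): NOT n holds.
  (NOT n OR NOT p): NOT n holds.
All clauses satisfied.

e = False, n = False, p = True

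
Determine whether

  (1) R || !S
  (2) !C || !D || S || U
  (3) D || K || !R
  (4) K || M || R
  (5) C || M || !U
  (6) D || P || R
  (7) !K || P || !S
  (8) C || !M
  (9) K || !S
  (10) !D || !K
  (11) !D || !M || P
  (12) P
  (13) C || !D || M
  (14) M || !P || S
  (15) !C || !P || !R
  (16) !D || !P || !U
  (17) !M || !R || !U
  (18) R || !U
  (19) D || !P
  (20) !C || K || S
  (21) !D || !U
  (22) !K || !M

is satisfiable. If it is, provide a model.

Case P = True:
  (D || !P) forces D = True.
  (!D || !K) forces K = False.
  (K || !S) forces S = False.
  (M || !P || S) forces M = True.
  (C || !M) forces C = True.
  Clause (!C || K || S) is falsified — contradiction.
Case P = False:
  Clause (P) is falsified — contradiction.
Both cases fail, so the formula is unsatisfiable.

Unsatisfiable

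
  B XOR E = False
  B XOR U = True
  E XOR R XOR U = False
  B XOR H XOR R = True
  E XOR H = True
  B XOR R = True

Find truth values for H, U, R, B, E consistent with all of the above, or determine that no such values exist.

Adding constraints 2, 3, 4, 5 mod 2: every variable appears an even number of times on the left, so the left side is 0.
But the right sides sum to 1 (mod 2). 0 ≠ 1 — the system is inconsistent.

Unsatisfiable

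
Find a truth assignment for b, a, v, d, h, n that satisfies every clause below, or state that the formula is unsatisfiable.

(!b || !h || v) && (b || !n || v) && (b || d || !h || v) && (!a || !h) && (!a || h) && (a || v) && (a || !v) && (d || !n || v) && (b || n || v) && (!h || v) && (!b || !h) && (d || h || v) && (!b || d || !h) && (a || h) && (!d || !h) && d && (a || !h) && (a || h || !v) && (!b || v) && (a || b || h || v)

The formula is unsatisfiable.

Case a = True:
  (!a || !h) forces h = False.
  Clause (!a || h) is falsified — contradiction.
Case a = False:
  (a || v) forces v = True.
  Clause (a || !v) is falsified — contradiction.
Both cases fail, so the formula is unsatisfiable.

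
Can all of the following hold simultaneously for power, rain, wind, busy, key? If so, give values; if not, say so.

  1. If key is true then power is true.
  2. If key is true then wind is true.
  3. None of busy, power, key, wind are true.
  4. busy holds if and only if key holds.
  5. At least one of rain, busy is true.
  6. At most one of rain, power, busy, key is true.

power = False, rain = True, wind = False, busy = False, key = False

  (1) key=F ⇒ power: vacuous ✓
  (2) key=F ⇒ wind: vacuous ✓
  (3) {busy, power, key, wind}: 0 true — none ✓
  (4) busy=F, key=F — same ✓
  (5) {rain, busy}: 1 true — at least one ✓
  (6) {rain, power, busy, key}: 1 true — at most one ✓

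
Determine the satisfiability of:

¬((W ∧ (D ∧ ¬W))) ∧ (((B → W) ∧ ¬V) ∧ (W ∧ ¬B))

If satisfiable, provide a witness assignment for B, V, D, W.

B=F, V=F, D=T, W=T

  ¬((W ∧ (D ∧ ¬W))) = True
    W ∧ (D ∧ ¬W) = False
      D ∧ ¬W = False
        ¬W = False
  ((B → W) ∧ ¬V) ∧ (W ∧ ¬B) = True
    (B → W) ∧ ¬V = True
      B → W = True
      ¬V = True
    W ∧ ¬B = True
      ¬B = True
Both conjuncts True, so the formula holds.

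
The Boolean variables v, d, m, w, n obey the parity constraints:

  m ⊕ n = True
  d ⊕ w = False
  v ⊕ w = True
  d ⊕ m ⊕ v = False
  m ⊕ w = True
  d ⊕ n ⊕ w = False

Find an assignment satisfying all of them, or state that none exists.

v = True; d = False; m = True; w = False; n = False

m ⊕ n = T ⊕ F = True ✓
d ⊕ w = F ⊕ F = False ✓
v ⊕ w = T ⊕ F = True ✓
d ⊕ m ⊕ v = F ⊕ T ⊕ T = False ✓
m ⊕ w = T ⊕ F = True ✓
d ⊕ n ⊕ w = F ⊕ F ⊕ F = False ✓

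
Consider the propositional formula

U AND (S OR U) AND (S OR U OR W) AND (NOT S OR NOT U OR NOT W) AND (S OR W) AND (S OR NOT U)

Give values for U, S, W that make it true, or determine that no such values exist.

Unit clause (U) forces U = True.
In (S OR NOT U) only S is left, so S = True.
In (NOT S OR NOT U OR NOT W) only NOT W is left, so W = False.
Check each clause:
  (U): U holds.
  (S OR U): S holds.
  (S OR U OR W): S holds.
  (NOT S OR NOT U OR NOT W): NOT W holds.
  (S OR W): S holds.
  (S OR NOT U): S holds.
All clauses satisfied.

U = True; S = True; W = False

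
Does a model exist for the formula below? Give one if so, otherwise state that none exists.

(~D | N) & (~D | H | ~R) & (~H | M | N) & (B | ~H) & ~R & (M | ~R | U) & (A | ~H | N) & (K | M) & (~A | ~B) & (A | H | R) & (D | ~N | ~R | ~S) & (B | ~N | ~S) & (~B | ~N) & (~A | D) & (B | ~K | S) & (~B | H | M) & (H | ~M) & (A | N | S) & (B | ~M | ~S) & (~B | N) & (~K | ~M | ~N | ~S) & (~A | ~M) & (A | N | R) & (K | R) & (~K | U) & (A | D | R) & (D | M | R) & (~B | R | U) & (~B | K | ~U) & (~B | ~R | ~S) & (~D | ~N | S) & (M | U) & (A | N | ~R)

Case D = True:
  (~D | N) forces N = True.
  (~R) forces R = False.
  (~B | ~N) forces B = False.
  (B | ~H) forces H = False.
  (A | H | R) forces A = True.
  (B | ~N | ~S) forces S = False.
  Clause (~D | ~N | S) is falsified — contradiction.
Case D = False:
  (~R) forces R = False.
  (~A | D) forces A = False.
  Clause (A | D | R) is falsified — contradiction.
Both cases fail, so the formula is unsatisfiable.

Unsatisfiable — no assignment works.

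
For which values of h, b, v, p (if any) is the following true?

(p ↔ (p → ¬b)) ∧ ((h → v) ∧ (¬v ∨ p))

h=T, b=F, v=T, p=T

  p ↔ (p → ¬b) = True
    p → ¬b = True
      ¬b = True
  (h → v) ∧ (¬v ∨ p) = True
    h → v = True
    ¬v ∨ p = True
      ¬v = False
Both conjuncts True, so the formula holds.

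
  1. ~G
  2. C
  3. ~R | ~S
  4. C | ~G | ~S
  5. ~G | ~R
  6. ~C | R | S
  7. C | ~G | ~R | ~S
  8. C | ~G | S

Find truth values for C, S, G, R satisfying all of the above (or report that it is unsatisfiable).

Unit clause (~G) forces G = False.
Unit clause (C) forces C = True.
Set S = True.
  then (~R | ~S) forces R = False.
All clauses satisfied.

C=T, S=T, G=F, R=F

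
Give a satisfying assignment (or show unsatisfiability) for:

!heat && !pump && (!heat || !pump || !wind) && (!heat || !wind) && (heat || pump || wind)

Unit clause (!heat) forces heat = False.
Unit clause (!pump) forces pump = False.
In (heat || pump || wind) only wind is left, so wind = True.
Check each clause:
  (!heat): !heat holds.
  (!pump): !pump holds.
  (!heat || !pump || !wind): !heat holds.
  (!heat || !wind): !heat holds.
  (heat || pump || wind): wind holds.
All clauses satisfied.

wind = True, heat = False, pump = False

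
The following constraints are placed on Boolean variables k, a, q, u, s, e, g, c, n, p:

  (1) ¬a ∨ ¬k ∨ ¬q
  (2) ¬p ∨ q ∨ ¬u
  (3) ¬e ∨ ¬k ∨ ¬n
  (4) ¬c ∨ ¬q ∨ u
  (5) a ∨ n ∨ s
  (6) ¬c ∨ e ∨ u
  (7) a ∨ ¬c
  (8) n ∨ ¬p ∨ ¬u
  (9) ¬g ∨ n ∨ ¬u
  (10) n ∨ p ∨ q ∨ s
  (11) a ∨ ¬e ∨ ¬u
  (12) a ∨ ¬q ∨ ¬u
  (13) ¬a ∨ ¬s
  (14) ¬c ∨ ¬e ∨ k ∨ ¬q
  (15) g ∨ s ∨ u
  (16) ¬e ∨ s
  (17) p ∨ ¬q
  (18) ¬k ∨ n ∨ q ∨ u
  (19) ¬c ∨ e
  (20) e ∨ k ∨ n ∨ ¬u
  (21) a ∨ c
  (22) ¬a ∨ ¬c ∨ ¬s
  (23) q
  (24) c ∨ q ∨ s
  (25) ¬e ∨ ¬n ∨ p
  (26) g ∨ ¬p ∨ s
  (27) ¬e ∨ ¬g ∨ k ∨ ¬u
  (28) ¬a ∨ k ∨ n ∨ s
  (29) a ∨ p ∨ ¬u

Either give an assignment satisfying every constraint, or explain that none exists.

k: False, a: True, q: True, u: True, s: False, e: False, g: True, c: False, n: True, p: True

Unit clause (q) forces q = True.
In (p ∨ ¬q) only p is left, so p = True.
Set k = False.
Try a = False:
  (a ∨ ¬c) forces c = False.
  clause (a ∨ c) is falsified — backtrack.
So a = True.
  then (¬a ∨ ¬s) forces s = False.
  then (¬e ∨ s) forces e = False.
  then (¬c ∨ e) forces c = False.
  then (g ∨ ¬p ∨ s) forces g = True.
  then (¬a ∨ k ∨ n ∨ s) forces n = True.
Set u = True.
All clauses satisfied.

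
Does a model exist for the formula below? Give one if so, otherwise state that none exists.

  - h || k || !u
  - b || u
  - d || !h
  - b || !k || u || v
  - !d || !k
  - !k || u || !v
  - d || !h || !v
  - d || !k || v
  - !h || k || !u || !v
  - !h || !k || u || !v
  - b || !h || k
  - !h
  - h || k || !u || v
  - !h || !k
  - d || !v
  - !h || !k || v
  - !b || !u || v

v = True, h = False, k = False, u = False, d = True, b = True

Unit clause (!h) forces h = False.
Set v = True.
  then (d || !v) forces d = True.
  then (!d || !k) forces k = False.
  then (h || k || !u) forces u = False.
  then (b || u) forces b = True.
All clauses satisfied.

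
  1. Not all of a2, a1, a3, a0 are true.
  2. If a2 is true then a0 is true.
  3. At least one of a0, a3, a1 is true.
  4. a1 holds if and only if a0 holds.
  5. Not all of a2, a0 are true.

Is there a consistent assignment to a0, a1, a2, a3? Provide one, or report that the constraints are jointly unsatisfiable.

a0 = False, a1 = False, a2 = False, a3 = True

  (1) {a2, a1, a3, a0}: 1/4 true — not all ✓
  (2) a2=F ⇒ a0: vacuous ✓
  (3) {a0, a3, a1}: 1 true — at least one ✓
  (4) a1=F, a0=F — same ✓
  (5) {a2, a0}: 0/2 true — not all ✓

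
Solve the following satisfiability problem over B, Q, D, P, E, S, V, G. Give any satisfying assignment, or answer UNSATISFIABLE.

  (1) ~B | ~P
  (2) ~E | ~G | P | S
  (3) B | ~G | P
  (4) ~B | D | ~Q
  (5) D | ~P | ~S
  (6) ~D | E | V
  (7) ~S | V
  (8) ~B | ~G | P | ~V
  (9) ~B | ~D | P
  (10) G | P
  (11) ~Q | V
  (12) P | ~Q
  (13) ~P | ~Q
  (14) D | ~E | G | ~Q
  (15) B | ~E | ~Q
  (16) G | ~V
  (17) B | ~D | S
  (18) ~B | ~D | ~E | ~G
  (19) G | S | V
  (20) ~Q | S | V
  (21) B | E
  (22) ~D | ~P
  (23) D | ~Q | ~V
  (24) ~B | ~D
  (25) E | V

B = False; Q = False; D = False; P = True; E = True; S = False; V = True; G = True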